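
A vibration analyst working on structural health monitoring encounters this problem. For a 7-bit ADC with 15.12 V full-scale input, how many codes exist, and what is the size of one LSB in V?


Step 1 — number of quantization levels:
L = 2^N = 2^7 = 128

Step 2 — LSB step size:
delta = Vfs / L
      = 15.12 / 128
      = 0.118125 V

Levels = 128; step size = 0.118125 V


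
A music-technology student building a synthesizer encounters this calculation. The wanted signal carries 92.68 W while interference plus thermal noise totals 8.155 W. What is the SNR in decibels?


SNR in decibels:
SNR = 10 * log10(Ps / Pn)
    = 10 * log10(92.68 / 8.155)
    = 10 * log10(11.3648)
    = 10 * 1.0556
    = 10.56 dB

10.56 dB


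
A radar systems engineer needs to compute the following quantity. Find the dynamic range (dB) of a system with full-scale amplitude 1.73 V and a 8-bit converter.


Dynamic range from full-scale to LSB:
V_min = V_max / 2^bits = 1.73 / 2^8
DR = 20 * log10(V_max / V_min)
   = 20 * log10(2^8)
   = 20 * 8 * log10(2)
   = 48.16 dB

48.16 dB


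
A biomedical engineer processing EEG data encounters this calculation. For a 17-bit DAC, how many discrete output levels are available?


Number of quantization levels = 2^N
= 2^17
= 131072

131072


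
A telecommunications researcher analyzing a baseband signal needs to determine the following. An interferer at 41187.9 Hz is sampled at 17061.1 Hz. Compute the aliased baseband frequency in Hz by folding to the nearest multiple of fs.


Compute the nearest integer multiple of fs to the signal:
n = round(41187.9 / 17061.1) = 2
f_alias = |41187.9 - 2 * 17061.1|
        = |41187.9 - 34122.2|
        = 7065.7 Hz

7065.7


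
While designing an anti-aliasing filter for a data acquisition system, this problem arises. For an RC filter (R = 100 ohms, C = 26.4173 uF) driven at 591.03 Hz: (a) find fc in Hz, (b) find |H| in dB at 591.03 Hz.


Step 1 — cutoff frequency:
fc = 1 / (2*pi*R*C)
C = 26.4173 uF = 2.64173e-05 F
fc = 1 / (2*pi*100*2.64173e-05)
   = 60.2465 Hz

Step 2 — magnitude at f = 591.03 Hz:
|H(f)| = 1 / sqrt(1 + (f/fc)^2)
f/fc = 591.03 / 60.2465 = 9.810196
|H| = 1 / sqrt(1 + 96.239946) = 0.1014093
|H|_dB = 20*log10(0.1014093) = -19.88 dB

fc = 60.2465 Hz; |H(591.03 Hz)| = -19.88 dB


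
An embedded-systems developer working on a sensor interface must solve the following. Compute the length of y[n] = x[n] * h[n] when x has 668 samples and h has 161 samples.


Linear convolution output length:
L = N + M - 1
  = 668 + 161 - 1
  = 828 samples

828


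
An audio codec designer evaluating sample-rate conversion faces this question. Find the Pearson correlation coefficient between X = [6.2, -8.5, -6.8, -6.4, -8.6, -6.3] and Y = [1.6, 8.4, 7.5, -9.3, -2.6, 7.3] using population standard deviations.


Pearson correlation coefficient (population):
r = cov(X,Y) / (std(X) * std(Y))
Mean X = -5.0667, Mean Y = 2.15
Cov(X,Y) = -1.871667
Std(X) = 5.123692, Std(Y) = 6.431368
r = -0.0568

-0.0568


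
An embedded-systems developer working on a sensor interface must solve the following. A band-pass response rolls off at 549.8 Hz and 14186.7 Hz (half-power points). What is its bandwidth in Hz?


Bandwidth is the difference of -3dB frequencies:
BW = f_high - f_low
   = 14186.7 - 549.8
   = 13636.9 Hz

13636.9 Hz


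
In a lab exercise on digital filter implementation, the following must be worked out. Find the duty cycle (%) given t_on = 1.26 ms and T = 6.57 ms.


Duty cycle as a percentage:
DC = (t_on / T) * 100
   = (1.26 / 6.57) * 100
   = 0.191781 * 100
   = 19.18 %

19.18 %


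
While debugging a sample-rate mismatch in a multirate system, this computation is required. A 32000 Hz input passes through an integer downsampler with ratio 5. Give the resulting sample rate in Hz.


Decimation reduces the sample rate:
fs_out = fs_in / M
       = 32000 / 5
       = 6400.0 Hz

6400.0 Hz


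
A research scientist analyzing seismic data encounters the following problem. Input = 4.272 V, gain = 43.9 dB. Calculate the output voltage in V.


Output voltage from dB gain:
V_out = V_in * 10^(gain_dB / 20)
      = 4.272 * 10^(43.9 / 20)
      = 4.272 * 156.675107
      = 669.3161 V

669.3161 V


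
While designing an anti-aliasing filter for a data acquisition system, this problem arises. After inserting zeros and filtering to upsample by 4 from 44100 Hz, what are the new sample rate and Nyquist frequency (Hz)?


Step 1 — output sample rate after interpolation by L:
fs_out = L * fs_in = 4 * 44100 = 176400 Hz

Step 2 — Nyquist frequency of the output stream:
f_Nyq = fs_out / 2 = 176400 / 2 = 88200.0 Hz

fs_out = 176400 Hz; f_Nyquist = 88200.0 Hz


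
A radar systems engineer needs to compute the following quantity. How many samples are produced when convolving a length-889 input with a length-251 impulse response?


Linear convolution output length:
L = N + M - 1
  = 889 + 251 - 1
  = 1139 samples

1139


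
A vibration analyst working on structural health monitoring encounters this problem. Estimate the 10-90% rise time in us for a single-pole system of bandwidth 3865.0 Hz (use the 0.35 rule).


Rise time from bandwidth relationship:
tr = 0.35 / BW
   = 0.35 / 3865.0
   = 9.055627426e-05 s
   = 90.5563 us

90.5563 us


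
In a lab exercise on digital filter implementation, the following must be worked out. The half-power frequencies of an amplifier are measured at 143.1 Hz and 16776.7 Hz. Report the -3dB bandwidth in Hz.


Bandwidth is the difference of -3dB frequencies:
BW = f_high - f_low
   = 16776.7 - 143.1
   = 16633.6 Hz

16633.6 Hz


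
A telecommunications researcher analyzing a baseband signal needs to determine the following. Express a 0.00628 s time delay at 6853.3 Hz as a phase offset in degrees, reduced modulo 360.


Phase shift from frequency and time delay:
phi = 360 * f * t_delay
    = 360 * 6853.3 * 0.00628
    = 15493.94 degrees
    mod 360 = 13.94 degrees

13.94 degrees


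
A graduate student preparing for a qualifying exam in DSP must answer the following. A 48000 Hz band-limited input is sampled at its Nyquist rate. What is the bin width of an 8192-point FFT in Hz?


Step 1 — Nyquist sampling rate:
fs = 2 * fmax = 2 * 48000 = 96000 Hz

Step 2 — DFT bin spacing:
df = fs / N = 96000 / 8192 = 11.7188 Hz

11.7188 Hz


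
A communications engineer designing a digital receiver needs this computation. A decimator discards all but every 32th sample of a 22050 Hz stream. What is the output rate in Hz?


Decimation reduces the sample rate:
fs_out = fs_in / M
       = 22050 / 32
       = 689.0625 Hz

689.0625 Hz


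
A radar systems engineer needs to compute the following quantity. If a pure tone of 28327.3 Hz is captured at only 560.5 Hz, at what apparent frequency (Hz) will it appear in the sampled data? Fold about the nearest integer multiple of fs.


Compute the nearest integer multiple of fs to the signal:
n = round(28327.3 / 560.5) = 51
f_alias = |28327.3 - 51 * 560.5|
        = |28327.3 - 28585.5|
        = 258.2 Hz

258.2


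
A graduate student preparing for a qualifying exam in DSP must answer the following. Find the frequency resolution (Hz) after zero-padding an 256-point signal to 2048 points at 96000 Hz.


Frequency resolution after zero-padding:
N_padded = 256 * 8 = 2048
df = fs / N_padded
   = 96000 / 2048
   = 46.875 Hz

46.875 Hz


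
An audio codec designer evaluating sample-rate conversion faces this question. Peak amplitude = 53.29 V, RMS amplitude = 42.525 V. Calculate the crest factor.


Crest factor is the ratio of peak to RMS:
CF = V_peak / V_rms
   = 53.29 / 42.525
   = 1.2531

1.2531


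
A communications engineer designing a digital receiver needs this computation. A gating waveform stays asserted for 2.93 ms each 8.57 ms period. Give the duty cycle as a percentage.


Duty cycle as a percentage:
DC = (t_on / T) * 100
   = (2.93 / 8.57) * 100
   = 0.34189 * 100
   = 34.19 %

34.19 %


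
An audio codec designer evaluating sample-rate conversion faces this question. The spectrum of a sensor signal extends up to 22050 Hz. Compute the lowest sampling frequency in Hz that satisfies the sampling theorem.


The Nyquist rate is twice the maximum frequency component.
fs_min = 2 * fmax
      = 2 * 22050
      = 44100 Hz

44100


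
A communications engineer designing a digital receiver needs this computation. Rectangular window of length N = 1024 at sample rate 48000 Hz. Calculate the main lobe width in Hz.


Main lobe width for a rectangular window:
Width = 2 * fs / N
      = 2 * 48000 / 1024
      = 96000 / 1024
      = 93.75 Hz

93.75 Hz


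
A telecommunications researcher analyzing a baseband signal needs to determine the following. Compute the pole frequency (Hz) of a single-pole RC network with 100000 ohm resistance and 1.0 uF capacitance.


Cutoff frequency of a first-order RC filter:
fc = 1 / (2 * pi * R * C)
C = 1.0 uF = 1e-06 F
fc = 1 / (2 * pi * 100000 * 1e-06)
   = 1 / 0.62831853071796
   = 1.591549 Hz

1.591549 Hz


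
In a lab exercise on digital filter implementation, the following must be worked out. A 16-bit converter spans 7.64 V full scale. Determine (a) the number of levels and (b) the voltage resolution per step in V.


Step 1 — number of quantization levels:
L = 2^N = 2^16 = 65536

Step 2 — LSB step size:
delta = Vfs / L
      = 7.64 / 65536
      = 0.00011658 V

Levels = 65536; step size = 0.00011658 V


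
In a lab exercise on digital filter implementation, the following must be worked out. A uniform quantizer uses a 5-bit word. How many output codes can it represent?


Number of quantization levels = 2^N
= 2^5
= 32

32


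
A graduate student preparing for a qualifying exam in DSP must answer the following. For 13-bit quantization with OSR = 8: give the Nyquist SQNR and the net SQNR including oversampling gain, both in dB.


Step 1 — baseline SQNR at Nyquist:
SQNR_base = 6.02*N + 1.76
          = 6.02*13 + 1.76
          = 80.02 dB

Step 2 — oversampling processing gain:
G = 10*log10(OSR) = 10*log10(8) = 9.03 dB

Step 3 — total:
SQNR_total = 80.02 + 9.03 = 89.05 dB

Base SQNR = 80.02 dB; oversampled SQNR = 89.05 dB


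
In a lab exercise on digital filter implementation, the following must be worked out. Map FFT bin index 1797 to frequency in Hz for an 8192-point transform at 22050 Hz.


Frequency of DFT bin k:
f_k = k * fs / N
    = 1797 * 22050 / 8192
    = 39623850 / 8192
    = 4836.896 Hz

4836.896 Hz


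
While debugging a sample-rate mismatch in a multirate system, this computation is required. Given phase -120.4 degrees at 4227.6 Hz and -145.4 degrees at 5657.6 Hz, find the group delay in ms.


Group delay from phase difference:
tau = -d(phi)/d(omega)
d(phi) = -25.0 deg = -0.436332 rad
d(omega) = 2*pi*(5657.6 - 4227.6) = 8984.955 rad/s
tau = -(-0.436332) / 8984.955
    = 0.0486 ms

0.0486 ms


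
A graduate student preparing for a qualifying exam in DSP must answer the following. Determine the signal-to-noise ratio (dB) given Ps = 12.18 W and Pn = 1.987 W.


SNR in decibels:
SNR = 10 * log10(Ps / Pn)
    = 10 * log10(12.18 / 1.987)
    = 10 * log10(6.1298)
    = 10 * 0.7874
    = 7.87 dB

7.87 dB


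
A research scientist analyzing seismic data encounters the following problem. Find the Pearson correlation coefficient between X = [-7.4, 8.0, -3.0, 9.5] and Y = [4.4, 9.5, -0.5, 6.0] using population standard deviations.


Pearson correlation coefficient (population):
r = cov(X,Y) / (std(X) * std(Y))
Mean X = 1.775, Mean Y = 4.85
Cov(X,Y) = 16.87625
Std(X) = 7.166022, Std(Y) = 3.597569
r = 0.6546

0.6546


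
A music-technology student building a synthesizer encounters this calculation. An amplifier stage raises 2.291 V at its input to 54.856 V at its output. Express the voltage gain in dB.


Voltage gain in dB:
G = 20 * log10(Vout / Vin)
  = 20 * log10(54.856 / 2.291)
  = 20 * log10(23.944129)
  = 20 * 1.379199
  = 27.58 dB

27.58 dB


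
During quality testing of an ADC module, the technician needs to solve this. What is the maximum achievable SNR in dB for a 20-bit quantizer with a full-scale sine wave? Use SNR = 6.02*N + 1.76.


Theoretical SNR for a full-scale sinusoid:
SNR = 6.02 * N + 1.76
    = 6.02 * 20 + 1.76
    = 120.4 + 1.76
    = 122.16 dB

122.16 dB


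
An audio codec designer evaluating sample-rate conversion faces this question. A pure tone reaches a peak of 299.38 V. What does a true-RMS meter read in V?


RMS voltage for a sinusoidal waveform:
V_rms = V_peak / sqrt(2)
      = 299.38 / 1.414214
      = 211.694 V

211.694 V


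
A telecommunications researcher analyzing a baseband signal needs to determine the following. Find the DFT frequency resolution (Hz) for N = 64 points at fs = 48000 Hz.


DFT frequency resolution:
df = fs / N
   = 48000 / 64
   = 750.0 Hz

750.0 Hz


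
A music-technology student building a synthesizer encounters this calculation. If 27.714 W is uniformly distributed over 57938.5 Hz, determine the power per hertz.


Power spectral density:
PSD = P / BW
    = 27.714 / 57938.5
    = 0.00047833 W/Hz

0.00047833 W/Hz


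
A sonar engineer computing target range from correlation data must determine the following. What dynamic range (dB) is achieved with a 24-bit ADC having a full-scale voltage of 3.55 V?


Dynamic range from full-scale to LSB:
V_min = V_max / 2^bits = 3.55 / 2^24
DR = 20 * log10(V_max / V_min)
   = 20 * log10(2^24)
   = 20 * 24 * log10(2)
   = 144.49 dB

144.49 dB


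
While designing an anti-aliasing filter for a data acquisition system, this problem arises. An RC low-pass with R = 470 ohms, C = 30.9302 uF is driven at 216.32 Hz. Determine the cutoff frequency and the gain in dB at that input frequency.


Step 1 — cutoff frequency:
fc = 1 / (2*pi*R*C)
C = 30.9302 uF = 3.09302e-05 F
fc = 1 / (2*pi*470*3.09302e-05)
   = 10.9481 Hz

Step 2 — magnitude at f = 216.32 Hz:
|H(f)| = 1 / sqrt(1 + (f/fc)^2)
f/fc = 216.32 / 10.9481 = 19.75868
|H| = 1 / sqrt(1 + 390.405435) = 0.050546
|H|_dB = 20*log10(0.050546) = -25.93 dB

fc = 10.9481 Hz; |H(216.32 Hz)| = -25.93 dB


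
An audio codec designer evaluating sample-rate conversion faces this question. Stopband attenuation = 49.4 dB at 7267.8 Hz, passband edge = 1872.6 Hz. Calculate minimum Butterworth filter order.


Butterworth filter order formula:
n = log10(10^(A/10) - 1) / (2 * log10(f_stop/f_pass))
10^(49.4/10) - 1 = 87095.359
f_stop/f_pass = 7267.8 / 1872.6 = 3.8811
n = 4.1938 -> ceil = 5

5


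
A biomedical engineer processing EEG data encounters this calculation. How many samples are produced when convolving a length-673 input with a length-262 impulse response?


Linear convolution output length:
L = N + M - 1
  = 673 + 262 - 1
  = 934 samples

934


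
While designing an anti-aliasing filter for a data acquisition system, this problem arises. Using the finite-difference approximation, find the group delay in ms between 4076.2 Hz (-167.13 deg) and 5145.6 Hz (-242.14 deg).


Group delay from phase difference:
tau = -d(phi)/d(omega)
d(phi) = -75.01 deg = -1.309171 rad
d(omega) = 2*pi*(5145.6 - 4076.2) = 6719.2384 rad/s
tau = -(-1.309171) / 6719.2384
    = 0.1948 ms

0.1948 ms


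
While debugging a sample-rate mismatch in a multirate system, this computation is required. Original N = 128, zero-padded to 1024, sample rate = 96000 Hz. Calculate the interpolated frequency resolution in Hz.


Frequency resolution after zero-padding:
N_padded = 128 * 8 = 1024
df = fs / N_padded
   = 96000 / 1024
   = 93.75 Hz

93.75 Hz


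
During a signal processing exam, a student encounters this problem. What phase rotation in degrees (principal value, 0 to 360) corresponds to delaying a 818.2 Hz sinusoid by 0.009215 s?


Phase shift from frequency and time delay:
phi = 360 * f * t_delay
    = 360 * 818.2 * 0.009215
    = 2714.3 degrees
    mod 360 = 194.3 degrees

194.3 degrees


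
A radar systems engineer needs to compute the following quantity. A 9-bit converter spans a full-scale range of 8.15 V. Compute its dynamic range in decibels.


Dynamic range from full-scale to LSB:
V_min = V_max / 2^bits = 8.15 / 2^9
DR = 20 * log10(V_max / V_min)
   = 20 * log10(2^9)
   = 20 * 9 * log10(2)
   = 54.19 dB

54.19 dB


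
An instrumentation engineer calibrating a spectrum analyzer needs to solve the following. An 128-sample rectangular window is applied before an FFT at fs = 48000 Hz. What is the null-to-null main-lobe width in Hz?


Main lobe width for a rectangular window:
Width = 2 * fs / N
      = 2 * 48000 / 128
      = 96000 / 128
      = 750.0 Hz

750.0 Hz


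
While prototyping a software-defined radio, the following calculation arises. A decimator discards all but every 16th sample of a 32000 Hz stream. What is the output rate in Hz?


Decimation reduces the sample rate:
fs_out = fs_in / M
       = 32000 / 16
       = 2000.0 Hz

2000.0 Hz


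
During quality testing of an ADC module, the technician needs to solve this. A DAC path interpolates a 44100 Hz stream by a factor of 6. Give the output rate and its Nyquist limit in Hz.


Step 1 — output sample rate after interpolation by L:
fs_out = L * fs_in = 6 * 44100 = 264600 Hz

Step 2 — Nyquist frequency of the output stream:
f_Nyq = fs_out / 2 = 264600 / 2 = 132300.0 Hz

fs_out = 264600 Hz; f_Nyquist = 132300.0 Hz


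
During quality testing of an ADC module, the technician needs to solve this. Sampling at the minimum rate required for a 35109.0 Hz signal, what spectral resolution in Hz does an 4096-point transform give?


Step 1 — Nyquist sampling rate:
fs = 2 * fmax = 2 * 35109.0 = 70218.0 Hz

Step 2 — DFT bin spacing:
df = fs / N = 70218.0 / 4096 = 17.1431 Hz

17.1431 Hz


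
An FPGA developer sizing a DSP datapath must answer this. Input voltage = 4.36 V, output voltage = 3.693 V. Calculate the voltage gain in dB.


Voltage gain in dB:
G = 20 * log10(Vout / Vin)
  = 20 * log10(3.693 / 4.36)
  = 20 * log10(0.847018)
  = 20 * -0.072107
  = -1.44 dB

-1.44 dB


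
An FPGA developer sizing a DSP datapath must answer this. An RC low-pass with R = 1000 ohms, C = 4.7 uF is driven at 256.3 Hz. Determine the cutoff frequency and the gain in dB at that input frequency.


Step 1 — cutoff frequency:
fc = 1 / (2*pi*R*C)
C = 4.7 uF = 4.7e-06 F
fc = 1 / (2*pi*1000*4.7e-06)
   = 33.8628 Hz

Step 2 — magnitude at f = 256.3 Hz:
|H(f)| = 1 / sqrt(1 + (f/fc)^2)
f/fc = 256.3 / 33.8628 = 7.568778
|H| = 1 / sqrt(1 + 57.2864) = 0.1309834
|H|_dB = 20*log10(0.1309834) = -17.66 dB

fc = 33.8628 Hz; |H(256.3 Hz)| = -17.66 dB


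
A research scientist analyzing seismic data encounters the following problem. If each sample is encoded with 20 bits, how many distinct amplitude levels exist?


Number of quantization levels = 2^N
= 2^20
= 1048576

1048576


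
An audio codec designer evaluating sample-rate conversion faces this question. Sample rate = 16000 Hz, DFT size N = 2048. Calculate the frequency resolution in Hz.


DFT frequency resolution:
df = fs / N
   = 16000 / 2048
   = 7.8125 Hz

7.8125 Hz


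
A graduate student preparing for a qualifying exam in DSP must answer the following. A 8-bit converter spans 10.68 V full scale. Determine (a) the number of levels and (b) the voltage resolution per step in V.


Step 1 — number of quantization levels:
L = 2^N = 2^8 = 256

Step 2 — LSB step size:
delta = Vfs / L
      = 10.68 / 256
      = 0.04171875 V

Levels = 256; step size = 0.04171875 V


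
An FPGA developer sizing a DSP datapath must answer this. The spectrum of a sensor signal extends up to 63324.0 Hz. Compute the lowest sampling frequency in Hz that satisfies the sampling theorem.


The Nyquist rate is twice the maximum frequency component.
fs_min = 2 * fmax
      = 2 * 63324.0
      = 126648.0 Hz

126648.0


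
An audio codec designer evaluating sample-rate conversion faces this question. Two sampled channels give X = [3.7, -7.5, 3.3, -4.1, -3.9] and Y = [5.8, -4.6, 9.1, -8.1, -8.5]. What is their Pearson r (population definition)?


Pearson correlation coefficient (population):
r = cov(X,Y) / (std(X) * std(Y))
Mean X = -1.7, Mean Y = -1.26
Cov(X,Y) = 28.328
Std(X) = 4.436215, Std(Y) = 7.314807
r = 0.873

0.873


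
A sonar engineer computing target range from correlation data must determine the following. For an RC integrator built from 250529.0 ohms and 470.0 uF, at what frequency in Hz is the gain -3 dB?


Cutoff frequency of a first-order RC filter:
fc = 1 / (2 * pi * R * C)
C = 470.0 uF = 0.00047 F
fc = 1 / (2 * pi * 250529.0 * 0.00047)
   = 1 / 739.83646195653
   = 0.001352 Hz

0.001352 Hz


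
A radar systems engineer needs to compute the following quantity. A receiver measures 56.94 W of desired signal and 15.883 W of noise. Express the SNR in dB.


SNR in decibels:
SNR = 10 * log10(Ps / Pn)
    = 10 * log10(56.94 / 15.883)
    = 10 * log10(3.585)
    = 10 * 0.5545
    = 5.54 dB

5.54 dB


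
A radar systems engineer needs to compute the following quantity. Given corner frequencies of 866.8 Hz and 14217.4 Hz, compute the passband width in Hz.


Bandwidth is the difference of -3dB frequencies:
BW = f_high - f_low
   = 14217.4 - 866.8
   = 13350.6 Hz

13350.6 Hz


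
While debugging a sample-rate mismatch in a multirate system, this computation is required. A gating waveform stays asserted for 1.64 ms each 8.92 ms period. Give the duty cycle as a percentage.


Duty cycle as a percentage:
DC = (t_on / T) * 100
   = (1.64 / 8.92) * 100
   = 0.183857 * 100
   = 18.39 %

18.39 %


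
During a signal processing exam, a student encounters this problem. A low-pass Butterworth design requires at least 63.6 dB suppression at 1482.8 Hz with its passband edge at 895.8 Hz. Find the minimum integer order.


Butterworth filter order formula:
n = log10(10^(A/10) - 1) / (2 * log10(f_stop/f_pass))
10^(63.6/10) - 1 = 2290866.6528
f_stop/f_pass = 1482.8 / 895.8 = 1.6553
n = 14.5291 -> ceil = 15

15


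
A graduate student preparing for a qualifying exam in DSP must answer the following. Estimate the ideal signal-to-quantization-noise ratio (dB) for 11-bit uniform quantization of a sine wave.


Theoretical SNR for a full-scale sinusoid:
SNR = 6.02 * N + 1.76
    = 6.02 * 11 + 1.76
    = 66.22 + 1.76
    = 67.98 dB

67.98 dB


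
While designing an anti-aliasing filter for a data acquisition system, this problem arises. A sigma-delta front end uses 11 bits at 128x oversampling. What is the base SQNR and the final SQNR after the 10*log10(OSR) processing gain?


Step 1 — baseline SQNR at Nyquist:
SQNR_base = 6.02*N + 1.76
          = 6.02*11 + 1.76
          = 67.98 dB

Step 2 — oversampling processing gain:
G = 10*log10(OSR) = 10*log10(128) = 21.07 dB

Step 3 — total:
SQNR_total = 67.98 + 21.07 = 89.05 dB

Base SQNR = 67.98 dB; oversampled SQNR = 89.05 dB


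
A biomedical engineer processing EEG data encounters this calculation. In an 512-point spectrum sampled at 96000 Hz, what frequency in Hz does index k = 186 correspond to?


Frequency of DFT bin k:
f_k = k * fs / N
    = 186 * 96000 / 512
    = 17856000 / 512
    = 34875.0 Hz

34875.0 Hz


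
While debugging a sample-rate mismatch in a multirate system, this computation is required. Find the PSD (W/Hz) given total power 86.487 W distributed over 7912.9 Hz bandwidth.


Power spectral density:
PSD = P / BW
    = 86.487 / 7912.9
    = 0.01092987 W/Hz

0.01092987 W/Hz


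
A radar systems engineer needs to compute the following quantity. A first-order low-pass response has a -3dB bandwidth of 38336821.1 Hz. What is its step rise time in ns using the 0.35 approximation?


Rise time from bandwidth relationship:
tr = 0.35 / BW
   = 0.35 / 38336821.1
   = 9.129604124e-09 s
   = 9.1296 ns

9.1296 ns


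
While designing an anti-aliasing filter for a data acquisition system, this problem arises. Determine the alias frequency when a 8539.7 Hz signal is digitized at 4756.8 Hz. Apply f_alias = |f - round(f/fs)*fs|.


Compute the nearest integer multiple of fs to the signal:
n = round(8539.7 / 4756.8) = 2
f_alias = |8539.7 - 2 * 4756.8|
        = |8539.7 - 9513.6|
        = 973.9 Hz

973.9


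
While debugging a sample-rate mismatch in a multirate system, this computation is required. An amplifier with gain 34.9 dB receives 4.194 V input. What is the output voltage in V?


Output voltage from dB gain:
V_out = V_in * 10^(gain_dB / 20)
      = 4.194 * 10^(34.9 / 20)
      = 4.194 * 55.590426
      = 233.1462 V

233.1462 V


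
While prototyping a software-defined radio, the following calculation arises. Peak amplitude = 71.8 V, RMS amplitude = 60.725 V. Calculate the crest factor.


Crest factor is the ratio of peak to RMS:
CF = V_peak / V_rms
   = 71.8 / 60.725
   = 1.1824

1.1824


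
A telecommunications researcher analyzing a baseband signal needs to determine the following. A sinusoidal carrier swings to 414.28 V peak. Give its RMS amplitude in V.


RMS voltage for a sinusoidal waveform:
V_rms = V_peak / sqrt(2)
      = 414.28 / 1.414214
      = 292.94 V

292.94 V


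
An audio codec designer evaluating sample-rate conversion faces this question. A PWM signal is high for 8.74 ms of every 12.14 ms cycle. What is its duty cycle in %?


Duty cycle as a percentage:
DC = (t_on / T) * 100
   = (8.74 / 12.14) * 100
   = 0.719934 * 100
   = 71.99 %

71.99 %


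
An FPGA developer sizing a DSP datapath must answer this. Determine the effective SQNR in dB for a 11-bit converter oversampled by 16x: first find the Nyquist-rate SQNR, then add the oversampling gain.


Step 1 — baseline SQNR at Nyquist:
SQNR_base = 6.02*N + 1.76
          = 6.02*11 + 1.76
          = 67.98 dB

Step 2 — oversampling processing gain:
G = 10*log10(OSR) = 10*log10(16) = 12.04 dB

Step 3 — total:
SQNR_total = 67.98 + 12.04 = 80.02 dB

Base SQNR = 67.98 dB; oversampled SQNR = 80.02 dB


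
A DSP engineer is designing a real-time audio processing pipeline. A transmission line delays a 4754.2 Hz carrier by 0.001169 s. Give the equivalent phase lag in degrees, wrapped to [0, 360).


Phase shift from frequency and time delay:
phi = 360 * f * t_delay
    = 360 * 4754.2 * 0.001169
    = 2000.76 degrees
    mod 360 = 200.76 degrees

200.76 degrees


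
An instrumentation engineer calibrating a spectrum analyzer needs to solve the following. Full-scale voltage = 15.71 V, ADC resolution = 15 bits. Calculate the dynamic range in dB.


Dynamic range from full-scale to LSB:
V_min = V_max / 2^bits = 15.71 / 2^15
DR = 20 * log10(V_max / V_min)
   = 20 * log10(2^15)
   = 20 * 15 * log10(2)
   = 90.31 dB

90.31 dB


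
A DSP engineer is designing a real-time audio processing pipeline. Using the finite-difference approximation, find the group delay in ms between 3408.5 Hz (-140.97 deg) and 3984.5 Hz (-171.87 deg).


Group delay from phase difference:
tau = -d(phi)/d(omega)
d(phi) = -30.9 deg = -0.539307 rad
d(omega) = 2*pi*(3984.5 - 3408.5) = 3619.1147 rad/s
tau = -(-0.539307) / 3619.1147
    = 0.149 ms

0.149 ms


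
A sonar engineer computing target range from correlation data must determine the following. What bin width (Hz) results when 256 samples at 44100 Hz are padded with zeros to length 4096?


Frequency resolution after zero-padding:
N_padded = 256 * 16 = 4096
df = fs / N_padded
   = 44100 / 4096
   = 10.7666 Hz

10.7666 Hz


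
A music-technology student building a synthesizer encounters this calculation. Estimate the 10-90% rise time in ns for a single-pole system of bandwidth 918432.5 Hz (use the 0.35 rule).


Rise time from bandwidth relationship:
tr = 0.35 / BW
   = 0.35 / 918432.5
   = 3.810840753e-07 s
   = 381.0841 ns

381.0841 ns


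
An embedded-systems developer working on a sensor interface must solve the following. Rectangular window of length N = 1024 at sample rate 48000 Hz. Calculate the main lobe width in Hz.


Main lobe width for a rectangular window:
Width = 2 * fs / N
      = 2 * 48000 / 1024
      = 96000 / 1024
      = 93.75 Hz

93.75 Hz


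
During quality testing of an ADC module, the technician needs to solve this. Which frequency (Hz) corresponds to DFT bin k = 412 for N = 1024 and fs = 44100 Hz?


Frequency of DFT bin k:
f_k = k * fs / N
    = 412 * 44100 / 1024
    = 18169200 / 1024
    = 17743.359 Hz

17743.359 Hz


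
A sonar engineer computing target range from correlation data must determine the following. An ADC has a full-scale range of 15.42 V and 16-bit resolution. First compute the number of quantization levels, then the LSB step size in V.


Step 1 — number of quantization levels:
L = 2^N = 2^16 = 65536

Step 2 — LSB step size:
delta = Vfs / L
      = 15.42 / 65536
      = 0.00023529 V

Levels = 65536; step size = 0.00023529 V


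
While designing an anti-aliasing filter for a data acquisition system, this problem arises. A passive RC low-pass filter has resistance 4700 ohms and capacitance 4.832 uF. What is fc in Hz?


Cutoff frequency of a first-order RC filter:
fc = 1 / (2 * pi * R * C)
C = 4.832 uF = 4.832e-06 F
fc = 1 / (2 * pi * 4700 * 4.832e-06)
   = 1 / 0.14269365160017
   = 7.00802 Hz

7.00802 Hz


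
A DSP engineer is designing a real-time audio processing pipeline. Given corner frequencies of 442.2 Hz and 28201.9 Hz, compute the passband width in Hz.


Bandwidth is the difference of -3dB frequencies:
BW = f_high - f_low
   = 28201.9 - 442.2
   = 27759.7 Hz

27759.7 Hz


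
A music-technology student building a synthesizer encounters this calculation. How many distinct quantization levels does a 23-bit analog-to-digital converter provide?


Number of quantization levels = 2^N
= 2^23
= 8388608

8388608


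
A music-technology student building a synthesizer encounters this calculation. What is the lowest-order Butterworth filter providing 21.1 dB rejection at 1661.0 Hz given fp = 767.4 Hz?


Butterworth filter order formula:
n = log10(10^(A/10) - 1) / (2 * log10(f_stop/f_pass))
10^(21.1/10) - 1 = 127.825
f_stop/f_pass = 1661.0 / 767.4 = 2.1645
n = 3.1409 -> ceil = 4

4


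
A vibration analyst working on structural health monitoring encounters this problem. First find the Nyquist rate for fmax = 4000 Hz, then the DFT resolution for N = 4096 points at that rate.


Step 1 — Nyquist sampling rate:
fs = 2 * fmax = 2 * 4000 = 8000 Hz

Step 2 — DFT bin spacing:
df = fs / N = 8000 / 4096 = 1.9531 Hz

1.9531 Hz


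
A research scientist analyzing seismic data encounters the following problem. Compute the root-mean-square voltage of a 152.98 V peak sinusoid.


RMS voltage for a sinusoidal waveform:
V_rms = V_peak / sqrt(2)
      = 152.98 / 1.414214
      = 108.173 V

108.173 V


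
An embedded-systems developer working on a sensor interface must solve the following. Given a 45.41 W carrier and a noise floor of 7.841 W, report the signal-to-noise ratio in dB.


SNR in decibels:
SNR = 10 * log10(Ps / Pn)
    = 10 * log10(45.41 / 7.841)
    = 10 * log10(5.7914)
    = 10 * 0.7628
    = 7.63 dB

7.63 dB


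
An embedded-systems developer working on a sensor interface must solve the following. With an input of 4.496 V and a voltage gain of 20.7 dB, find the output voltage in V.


Output voltage from dB gain:
V_out = V_in * 10^(gain_dB / 20)
      = 4.496 * 10^(20.7 / 20)
      = 4.496 * 10.839269
      = 48.7334 V

48.7334 V


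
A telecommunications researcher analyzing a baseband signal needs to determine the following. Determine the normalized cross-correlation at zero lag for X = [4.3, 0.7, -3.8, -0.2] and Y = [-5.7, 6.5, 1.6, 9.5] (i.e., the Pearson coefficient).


Pearson correlation coefficient (population):
r = cov(X,Y) / (std(X) * std(Y))
Mean X = 0.25, Mean Y = 2.975
Cov(X,Y) = -7.72875
Std(X) = 2.881406, Std(Y) = 5.747771
r = -0.4667

-0.4667


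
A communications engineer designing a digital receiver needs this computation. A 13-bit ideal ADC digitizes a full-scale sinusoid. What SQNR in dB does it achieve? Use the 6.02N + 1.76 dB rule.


Theoretical SNR for a full-scale sinusoid:
SNR = 6.02 * N + 1.76
    = 6.02 * 13 + 1.76
    = 78.26 + 1.76
    = 80.02 dB

80.02 dB


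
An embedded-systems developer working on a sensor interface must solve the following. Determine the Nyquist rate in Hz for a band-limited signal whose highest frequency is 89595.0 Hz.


The Nyquist rate is twice the maximum frequency component.
fs_min = 2 * fmax
      = 2 * 89595.0
      = 179190.0 Hz

179190.0


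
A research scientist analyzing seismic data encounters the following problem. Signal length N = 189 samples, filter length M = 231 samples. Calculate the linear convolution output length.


Linear convolution output length:
L = N + M - 1
  = 189 + 231 - 1
  = 419 samples

419


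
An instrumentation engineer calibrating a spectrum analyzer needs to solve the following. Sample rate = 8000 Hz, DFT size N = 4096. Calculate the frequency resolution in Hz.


DFT frequency resolution:
df = fs / N
   = 8000 / 4096
   = 1.9531 Hz

1.9531 Hz


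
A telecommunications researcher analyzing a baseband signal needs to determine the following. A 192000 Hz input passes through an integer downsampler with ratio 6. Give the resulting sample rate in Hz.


Decimation reduces the sample rate:
fs_out = fs_in / M
       = 192000 / 6
       = 32000.0 Hz

32000.0 Hz


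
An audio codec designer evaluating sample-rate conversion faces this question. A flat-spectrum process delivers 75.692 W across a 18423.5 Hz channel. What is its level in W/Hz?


Power spectral density:
PSD = P / BW
    = 75.692 / 18423.5
    = 0.00410845 W/Hz

0.00410845 W/Hz


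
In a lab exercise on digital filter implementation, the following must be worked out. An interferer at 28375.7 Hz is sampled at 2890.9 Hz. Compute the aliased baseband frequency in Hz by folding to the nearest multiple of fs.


Compute the nearest integer multiple of fs to the signal:
n = round(28375.7 / 2890.9) = 10
f_alias = |28375.7 - 10 * 2890.9|
        = |28375.7 - 28909.0|
        = 533.3 Hz

533.3


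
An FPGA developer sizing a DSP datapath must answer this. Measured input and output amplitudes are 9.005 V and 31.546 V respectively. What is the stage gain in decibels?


Voltage gain in dB:
G = 20 * log10(Vout / Vin)
  = 20 * log10(31.546 / 9.005)
  = 20 * log10(3.503165)
  = 20 * 0.544461
  = 10.89 dB

10.89 dB


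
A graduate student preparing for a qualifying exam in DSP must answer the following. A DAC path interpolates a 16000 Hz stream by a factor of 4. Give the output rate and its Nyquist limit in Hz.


Step 1 — output sample rate after interpolation by L:
fs_out = L * fs_in = 4 * 16000 = 64000 Hz

Step 2 — Nyquist frequency of the output stream:
f_Nyq = fs_out / 2 = 64000 / 2 = 32000.0 Hz

fs_out = 64000 Hz; f_Nyquist = 32000.0 Hz


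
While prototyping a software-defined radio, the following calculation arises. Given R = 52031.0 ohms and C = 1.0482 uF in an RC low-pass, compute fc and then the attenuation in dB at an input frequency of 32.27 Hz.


Step 1 — cutoff frequency:
fc = 1 / (2*pi*R*C)
C = 1.0482 uF = 1.0482e-06 F
fc = 1 / (2*pi*52031.0*1.0482e-06)
   = 2.91819 Hz

Step 2 — magnitude at f = 32.27 Hz:
|H(f)| = 1 / sqrt(1 + (f/fc)^2)
f/fc = 32.27 / 2.91819 = 11.058224
|H| = 1 / sqrt(1 + 122.284318) = 0.0900629
|H|_dB = 20*log10(0.0900629) = -20.91 dB

fc = 2.91819 Hz; |H(32.27 Hz)| = -20.91 dB


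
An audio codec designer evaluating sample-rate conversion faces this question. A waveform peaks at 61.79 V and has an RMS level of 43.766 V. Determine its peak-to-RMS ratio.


Crest factor is the ratio of peak to RMS:
CF = V_peak / V_rms
   = 61.79 / 43.766
   = 1.4118

1.4118


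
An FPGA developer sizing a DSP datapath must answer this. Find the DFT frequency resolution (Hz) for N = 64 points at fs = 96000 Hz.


DFT frequency resolution:
df = fs / N
   = 96000 / 64
   = 1500.0 Hz

1500.0 Hz


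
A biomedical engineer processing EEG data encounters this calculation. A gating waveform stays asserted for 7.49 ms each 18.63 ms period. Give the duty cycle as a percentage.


Duty cycle as a percentage:
DC = (t_on / T) * 100
   = (7.49 / 18.63) * 100
   = 0.40204 * 100
   = 40.2 %

40.2 %


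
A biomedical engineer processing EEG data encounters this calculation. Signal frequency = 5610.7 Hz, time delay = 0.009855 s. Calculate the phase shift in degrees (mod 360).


Phase shift from frequency and time delay:
phi = 360 * f * t_delay
    = 360 * 5610.7 * 0.009855
    = 19905.64 degrees
    mod 360 = 105.64 degrees

105.64 degrees


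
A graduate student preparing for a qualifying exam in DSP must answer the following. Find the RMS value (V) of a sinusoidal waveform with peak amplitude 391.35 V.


RMS voltage for a sinusoidal waveform:
V_rms = V_peak / sqrt(2)
      = 391.35 / 1.414214
      = 276.726 V

276.726 V


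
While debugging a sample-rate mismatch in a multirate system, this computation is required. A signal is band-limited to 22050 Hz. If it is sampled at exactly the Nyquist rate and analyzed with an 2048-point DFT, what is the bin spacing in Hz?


Step 1 — Nyquist sampling rate:
fs = 2 * fmax = 2 * 22050 = 44100 Hz

Step 2 — DFT bin spacing:
df = fs / N = 44100 / 2048 = 21.5332 Hz

21.5332 Hz


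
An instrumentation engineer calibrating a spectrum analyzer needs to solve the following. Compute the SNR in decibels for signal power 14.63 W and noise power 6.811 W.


SNR in decibels:
SNR = 10 * log10(Ps / Pn)
    = 10 * log10(14.63 / 6.811)
    = 10 * log10(2.148)
    = 10 * 0.332
    = 3.32 dB

3.32 dB


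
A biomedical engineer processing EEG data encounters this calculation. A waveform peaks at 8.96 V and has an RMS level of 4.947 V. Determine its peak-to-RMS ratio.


Crest factor is the ratio of peak to RMS:
CF = V_peak / V_rms
   = 8.96 / 4.947
   = 1.8112

1.8112


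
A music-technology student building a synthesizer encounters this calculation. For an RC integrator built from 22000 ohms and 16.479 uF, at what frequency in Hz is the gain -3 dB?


Cutoff frequency of a first-order RC filter:
fc = 1 / (2 * pi * R * C)
C = 16.479 uF = 1.6479e-05 F
fc = 1 / (2 * pi * 22000 * 1.6479e-05)
   = 1 / 2.2778934348943
   = 0.439002 Hz

0.439002 Hz


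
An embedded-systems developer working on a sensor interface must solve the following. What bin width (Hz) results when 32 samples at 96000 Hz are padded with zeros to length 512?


Frequency resolution after zero-padding:
N_padded = 32 * 16 = 512
df = fs / N_padded
   = 96000 / 512
   = 187.5 Hz

187.5 Hz


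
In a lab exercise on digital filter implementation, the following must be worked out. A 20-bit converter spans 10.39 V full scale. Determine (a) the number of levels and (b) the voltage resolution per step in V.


Step 1 — number of quantization levels:
L = 2^N = 2^20 = 1048576

Step 2 — LSB step size:
delta = Vfs / L
      = 10.39 / 1048576
      = 9.91e-06 V

Levels = 1048576; step size = 9.91e-06 V


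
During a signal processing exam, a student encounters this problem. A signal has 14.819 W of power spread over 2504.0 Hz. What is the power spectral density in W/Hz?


Power spectral density:
PSD = P / BW
    = 14.819 / 2504.0
    = 0.00591813 W/Hz

0.00591813 W/Hz


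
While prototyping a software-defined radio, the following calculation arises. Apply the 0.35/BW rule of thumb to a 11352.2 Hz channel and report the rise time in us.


Rise time from bandwidth relationship:
tr = 0.35 / BW
   = 0.35 / 11352.2
   = 3.083102835e-05 s
   = 30.831 us

30.831 us


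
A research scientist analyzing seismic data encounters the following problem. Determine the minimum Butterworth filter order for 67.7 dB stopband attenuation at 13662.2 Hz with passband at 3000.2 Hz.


Butterworth filter order formula:
n = log10(10^(A/10) - 1) / (2 * log10(f_stop/f_pass))
10^(67.7/10) - 1 = 5888435.5536
f_stop/f_pass = 13662.2 / 3000.2 = 4.5538
n = 5.1415 -> ceil = 6

6
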